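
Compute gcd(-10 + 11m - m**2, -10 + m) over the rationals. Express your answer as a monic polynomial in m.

By polynomial division,
  -m**2 + 11m - 10 = (-m + 1)(m - 10) + (0)
The last nonzero remainder m - 10 is already monic.

-10 + m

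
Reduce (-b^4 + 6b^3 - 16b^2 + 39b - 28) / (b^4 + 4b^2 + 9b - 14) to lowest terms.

(-b + 4)/(b + 2)

By polynomial division,
  -b^4 + 6b^3 - 16b^2 + 39b - 28 = (-1)(b^4 + 4b^2 + 9b - 14) + (6b^3 - 12b^2 + 48b - 42)
  b^4 + 4b^2 + 9b - 14 = ((1/6)b + 1/3)(6b^3 - 12b^2 + 48b - 42) + (0)
Last nonzero remainder: 6b^3 - 12b^2 + 48b - 42. Dividing through by 6 gives the monic gcd b^3 - 2b^2 + 8b - 7.
Cancel b^3 - 2b^2 + 8b - 7 from numerator and denominator to get the reduced form.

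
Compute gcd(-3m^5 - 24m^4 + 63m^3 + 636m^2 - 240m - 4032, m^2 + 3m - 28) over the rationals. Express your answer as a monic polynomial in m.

By polynomial division,
  -3m^5 - 24m^4 + 63m^3 + 636m^2 - 240m - 4032 = (-3m^3 - 15m^2 + 24m + 144)(m^2 + 3m - 28) + (0)
The last nonzero remainder m^2 + 3m - 28 is already monic.

m^2 + 3m - 28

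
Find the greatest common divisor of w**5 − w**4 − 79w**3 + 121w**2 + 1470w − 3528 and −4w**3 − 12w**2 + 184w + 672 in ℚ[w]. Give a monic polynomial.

w**2 − w − 42

Repeated division with remainder:
  w**5 − w**4 − 79w**3 + 121w**2 + 1470w − 3528 = (−(1/4)w**2 + w + 21/4)(−4w**3 − 12w**2 + 184w + 672) + (168w**2 − 168w − 7056)
  −4w**3 − 12w**2 + 184w + 672 = (−(1/42)w − 2/21)(168w**2 − 168w − 7056) + (0)
Last nonzero remainder: 168w**2 − 168w − 7056. Dividing through by 168 gives the monic gcd w**2 − w − 42.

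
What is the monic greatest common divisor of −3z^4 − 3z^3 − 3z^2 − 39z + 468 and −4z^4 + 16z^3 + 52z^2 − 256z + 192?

z^2 + z − 12

By polynomial division,
  −3z^4 − 3z^3 − 3z^2 − 39z + 468 = (3/4)(−4z^4 + 16z^3 + 52z^2 − 256z + 192) + (−15z^3 − 42z^2 + 153z + 324)
  −4z^4 + 16z^3 + 52z^2 − 256z + 192 = ((4/15)z − 136/75)(−15z^3 − 42z^2 + 153z + 324) + (−(1624/25)z^2 − (1624/25)z + 19488/25)
  −15z^3 − 42z^2 + 153z + 324 = ((375/1624)z + 675/1624)(−(1624/25)z^2 − (1624/25)z + 19488/25) + (0)
Last nonzero remainder: −(1624/25)z^2 − (1624/25)z + 19488/25. Dividing through by −1624/25 gives the monic gcd z^2 + z − 12.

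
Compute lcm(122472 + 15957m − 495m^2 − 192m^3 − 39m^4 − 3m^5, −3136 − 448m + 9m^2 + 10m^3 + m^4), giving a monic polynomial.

Euclidean algorithm in ℚ[m]:
  −3m^5 − 39m^4 − 192m^3 − 495m^2 + 15957m + 122472 = (−3m − 9)(m^4 + 10m^3 + 9m^2 − 448m − 3136) + (−75m^3 − 1758m^2 + 2517m + 94248)
  m^4 + 10m^3 + 9m^2 − 448m − 3136 = (−(1/75)m + 112/625)(−75m^3 − 1758m^2 + 2517m + 94248) + ((223496/625)m^2 + (223496/625)m − 12515776/625)
  −75m^3 − 1758m^2 + 2517m + 94248 = (−(46875/223496)m − 1051875/223496)((223496/625)m^2 + (223496/625)m − 12515776/625) + (0)
Last nonzero remainder: (223496/625)m^2 + (223496/625)m − 12515776/625. Dividing through by 223496/625 gives the monic gcd m^2 + m − 56.
Then lcm(f, g) = f·g / gcd(f, g); expanding and making the result monic gives the answer.

−2286144 − 665280m − 79455m^2 − 250m^3 + 1469m^4 + 237m^5 + 22m^6 + m^7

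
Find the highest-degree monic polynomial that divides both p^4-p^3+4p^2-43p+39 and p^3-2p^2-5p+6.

By polynomial division,
  p^4-p^3+4p^2-43p+39 = (p+1)(p^3-2p^2-5p+6) + (11p^2-44p+33)
  p^3-2p^2-5p+6 = ((1/11)p+2/11)(11p^2-44p+33) + (0)
Last nonzero remainder: 11p^2-44p+33. Dividing through by 11 gives the monic gcd p^2-4p+3.

p^2-4p+3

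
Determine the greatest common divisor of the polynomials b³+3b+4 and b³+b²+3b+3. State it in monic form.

Apply the Euclidean algorithm:
  b³+3b+4 = (b³+b²+3b+3) + (−b²+1)
  b³+b²+3b+3 = (−b−1)(−b²+1) + (4b+4)
  −b²+1 = (−(1/4)b+1/4)(4b+4) + (0)
Last nonzero remainder: 4b+4. Dividing through by 4 gives the monic gcd b+1.

b+1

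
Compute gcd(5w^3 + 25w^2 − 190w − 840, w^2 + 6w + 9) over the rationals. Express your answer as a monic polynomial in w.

Euclidean algorithm in ℚ[w]:
  5w^3 + 25w^2 − 190w − 840 = (5w − 5)(w^2 + 6w + 9) + (−205w − 795)
  w^2 + 6w + 9 = (−(1/205)w − 87/8405)(−205w − 795) + (1296/1681)
  −205w − 795 = (−(344605/1296)w − 445465/432)(1296/1681) + (0)
The last nonzero remainder is the constant 1296/1681, so the polynomials are coprime and gcd = 1.

1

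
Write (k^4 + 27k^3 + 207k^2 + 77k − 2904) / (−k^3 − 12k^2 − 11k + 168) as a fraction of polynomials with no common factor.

(−k^2 − 22k − 121)/(k + 7)

Apply the Euclidean algorithm:
  k^4 + 27k^3 + 207k^2 + 77k − 2904 = (−k − 15)(−k^3 − 12k^2 − 11k + 168) + (16k^2 + 80k − 384)
  −k^3 − 12k^2 − 11k + 168 = (−(1/16)k − 7/16)(16k^2 + 80k − 384) + (0)
Last nonzero remainder: 16k^2 + 80k − 384. Dividing through by 16 gives the monic gcd k^2 + 5k − 24.
Cancel k^2 + 5k − 24 from numerator and denominator to get the reduced form.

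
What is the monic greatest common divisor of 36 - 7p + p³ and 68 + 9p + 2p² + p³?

Euclidean algorithm in ℚ[p]:
  p³ - 7p + 36 = (p³ + 2p² + 9p + 68) + (-2p² - 16p - 32)
  p³ + 2p² + 9p + 68 = (-(1/2)p + 3)(-2p² - 16p - 32) + (41p + 164)
  -2p² - 16p - 32 = (-(2/41)p - 8/41)(41p + 164) + (0)
Last nonzero remainder: 41p + 164. Dividing through by 41 gives the monic gcd p + 4.

4 + p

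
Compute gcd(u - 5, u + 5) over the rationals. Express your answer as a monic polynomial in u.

By polynomial division,
  u - 5 = (u + 5) + (-10)
  u + 5 = (-(1/10)u - 1/2)(-10) + (0)
The last nonzero remainder is the constant -10, so the polynomials are coprime and gcd = 1.

1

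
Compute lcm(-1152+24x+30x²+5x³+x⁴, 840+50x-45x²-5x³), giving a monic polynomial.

-8064-984x+234x²+65x³+12x⁴+x⁵

Euclidean algorithm in ℚ[x]:
  x⁴+5x³+30x²+24x-1152 = (-(1/5)x+4/5)(-5x³-45x²+50x+840) + (76x²+152x-1824)
  -5x³-45x²+50x+840 = (-(5/76)x-35/76)(76x²+152x-1824) + (0)
Last nonzero remainder: 76x²+152x-1824. Dividing through by 76 gives the monic gcd x²+2x-24.
Then lcm(f, g) = f·g / gcd(f, g); expanding and making the result monic gives the answer.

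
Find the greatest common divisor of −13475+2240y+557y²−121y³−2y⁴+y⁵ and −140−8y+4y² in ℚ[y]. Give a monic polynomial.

−35−2y+y²

Apply the Euclidean algorithm:
  y⁵−2y⁴−121y³+557y²+2240y−13475 = ((1/4)y³−(43/2)y+385/4)(4y²−8y−140) + (0)
Last nonzero remainder: 4y²−8y−140. Dividing through by 4 gives the monic gcd y²−2y−35.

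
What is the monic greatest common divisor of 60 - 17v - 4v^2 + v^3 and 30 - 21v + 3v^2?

-5 + v

Apply the Euclidean algorithm:
  v^3 - 4v^2 - 17v + 60 = ((1/3)v + 1)(3v^2 - 21v + 30) + (-6v + 30)
  3v^2 - 21v + 30 = (-(1/2)v + 1)(-6v + 30) + (0)
Last nonzero remainder: -6v + 30. Dividing through by -6 gives the monic gcd v - 5.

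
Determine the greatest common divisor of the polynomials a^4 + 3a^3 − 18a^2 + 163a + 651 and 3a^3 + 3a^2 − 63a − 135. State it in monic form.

Apply the Euclidean algorithm:
  a^4 + 3a^3 − 18a^2 + 163a + 651 = ((1/3)a + 2/3)(3a^3 + 3a^2 − 63a − 135) + (a^2 + 250a + 741)
  3a^3 + 3a^2 − 63a − 135 = (3a − 747)(a^2 + 250a + 741) + (184464a + 553392)
  a^2 + 250a + 741 = ((1/184464)a + 247/184464)(184464a + 553392) + (0)
Last nonzero remainder: 184464a + 553392. Dividing through by 184464 gives the monic gcd a + 3.

a + 3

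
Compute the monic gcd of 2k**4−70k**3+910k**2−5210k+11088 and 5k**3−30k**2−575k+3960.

Repeated division with remainder:
  2k**4−70k**3+910k**2−5210k+11088 = ((2/5)k−58/5)(5k**3−30k**2−575k+3960) + (792k**2−13464k+57024)
  5k**3−30k**2−575k+3960 = ((5/792)k+5/72)(792k**2−13464k+57024) + (0)
Last nonzero remainder: 792k**2−13464k+57024. Dividing through by 792 gives the monic gcd k**2−17k+72.

k**2−17k+72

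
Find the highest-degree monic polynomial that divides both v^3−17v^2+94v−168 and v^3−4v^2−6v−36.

v−6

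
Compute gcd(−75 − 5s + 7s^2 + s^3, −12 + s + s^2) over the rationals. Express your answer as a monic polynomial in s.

−3 + s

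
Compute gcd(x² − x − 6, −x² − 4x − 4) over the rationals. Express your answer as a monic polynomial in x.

Apply the Euclidean algorithm:
  x² − x − 6 = (−1)(−x² − 4x − 4) + (−5x − 10)
  −x² − 4x − 4 = ((1/5)x + 2/5)(−5x − 10) + (0)
Last nonzero remainder: −5x − 10. Dividing through by −5 gives the monic gcd x + 2.

x + 2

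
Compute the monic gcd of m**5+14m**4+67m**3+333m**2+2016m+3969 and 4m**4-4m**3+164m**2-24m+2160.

m**2-3m+27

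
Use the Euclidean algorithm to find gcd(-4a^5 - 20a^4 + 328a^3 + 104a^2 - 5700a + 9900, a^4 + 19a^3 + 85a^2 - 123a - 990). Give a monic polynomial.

Euclidean algorithm in ℚ[a]:
  -4a^5 - 20a^4 + 328a^3 + 104a^2 - 5700a + 9900 = (-4a + 56)(a^4 + 19a^3 + 85a^2 - 123a - 990) + (-396a^3 - 5148a^2 - 2772a + 65340)
  a^4 + 19a^3 + 85a^2 - 123a - 990 = (-(1/396)a - 1/66)(-396a^3 - 5148a^2 - 2772a + 65340) + (0)
Last nonzero remainder: -396a^3 - 5148a^2 - 2772a + 65340. Dividing through by -396 gives the monic gcd a^3 + 13a^2 + 7a - 165.

a^3 + 13a^2 + 7a - 165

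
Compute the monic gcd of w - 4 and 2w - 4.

By polynomial division,
  w - 4 = (1/2)(2w - 4) + (-2)
  2w - 4 = (-w + 2)(-2) + (0)
The last nonzero remainder is the constant -2, so the polynomials are coprime and gcd = 1.

1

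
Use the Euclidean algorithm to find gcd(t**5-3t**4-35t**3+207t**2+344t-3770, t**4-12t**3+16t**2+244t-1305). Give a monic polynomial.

Repeated division with remainder:
  t**5-3t**4-35t**3+207t**2+344t-3770 = (t+9)(t**4-12t**3+16t**2+244t-1305) + (57t**3-181t**2-547t+7975)
  t**4-12t**3+16t**2+244t-1305 = ((1/57)t-503/3249)(57t**3-181t**2-547t+7975) + (-(7880/3249)t**2+(63040/3249)t-228520/3249)
  57t**3-181t**2-547t+7975 = (-(185193/7880)t-178695/1576)(-(7880/3249)t**2+(63040/3249)t-228520/3249) + (0)
Last nonzero remainder: -(7880/3249)t**2+(63040/3249)t-228520/3249. Dividing through by -7880/3249 gives the monic gcd t**2-8t+29.

t**2-8t+29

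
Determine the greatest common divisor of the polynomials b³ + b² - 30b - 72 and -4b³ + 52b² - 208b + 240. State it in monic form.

b - 6

Repeated division with remainder:
  b³ + b² - 30b - 72 = (-1/4)(-4b³ + 52b² - 208b + 240) + (14b² - 82b - 12)
  -4b³ + 52b² - 208b + 240 = (-(2/7)b + 100/49)(14b² - 82b - 12) + (-(2160/49)b + 12960/49)
  14b² - 82b - 12 = (-(343/1080)b - 49/1080)(-(2160/49)b + 12960/49) + (0)
Last nonzero remainder: -(2160/49)b + 12960/49. Dividing through by -2160/49 gives the monic gcd b - 6.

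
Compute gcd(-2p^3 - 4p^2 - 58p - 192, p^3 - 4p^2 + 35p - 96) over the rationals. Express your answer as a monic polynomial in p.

p^2 - p + 32

Repeated division with remainder:
  -2p^3 - 4p^2 - 58p - 192 = (-2)(p^3 - 4p^2 + 35p - 96) + (-12p^2 + 12p - 384)
  p^3 - 4p^2 + 35p - 96 = (-(1/12)p + 1/4)(-12p^2 + 12p - 384) + (0)
Last nonzero remainder: -12p^2 + 12p - 384. Dividing through by -12 gives the monic gcd p^2 - p + 32.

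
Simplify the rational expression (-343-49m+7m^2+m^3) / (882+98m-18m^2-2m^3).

Repeated division with remainder:
  m^3+7m^2-49m-343 = (-1/2)(-2m^3-18m^2+98m+882) + (-2m^2+98)
  -2m^3-18m^2+98m+882 = (m+9)(-2m^2+98) + (0)
Last nonzero remainder: -2m^2+98. Dividing through by -2 gives the monic gcd m^2-49.
Cancel m^2-49 from numerator and denominator to get the reduced form.

(-7-m)/(18+2m)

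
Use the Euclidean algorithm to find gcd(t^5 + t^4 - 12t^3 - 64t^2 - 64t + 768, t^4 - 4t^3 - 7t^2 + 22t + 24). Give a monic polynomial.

t^2 - 7t + 12

Euclidean algorithm in ℚ[t]:
  t^5 + t^4 - 12t^3 - 64t^2 - 64t + 768 = (t + 5)(t^4 - 4t^3 - 7t^2 + 22t + 24) + (15t^3 - 51t^2 - 198t + 648)
  t^4 - 4t^3 - 7t^2 + 22t + 24 = ((1/15)t - 1/25)(15t^3 - 51t^2 - 198t + 648) + ((104/25)t^2 - (728/25)t + 1248/25)
  15t^3 - 51t^2 - 198t + 648 = ((375/104)t + 675/52)((104/25)t^2 - (728/25)t + 1248/25) + (0)
Last nonzero remainder: (104/25)t^2 - (728/25)t + 1248/25. Dividing through by 104/25 gives the monic gcd t^2 - 7t + 12.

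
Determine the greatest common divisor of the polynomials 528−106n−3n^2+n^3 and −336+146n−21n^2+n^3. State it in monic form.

48−14n+n^2

Apply the Euclidean algorithm:
  n^3−3n^2−106n+528 = (n^3−21n^2+146n−336) + (18n^2−252n+864)
  n^3−21n^2+146n−336 = ((1/18)n−7/18)(18n^2−252n+864) + (0)
Last nonzero remainder: 18n^2−252n+864. Dividing through by 18 gives the monic gcd n^2−14n+48.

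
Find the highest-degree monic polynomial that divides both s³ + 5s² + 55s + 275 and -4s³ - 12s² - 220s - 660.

s² + 55

Euclidean algorithm in ℚ[s]:
  s³ + 5s² + 55s + 275 = (-1/4)(-4s³ - 12s² - 220s - 660) + (2s² + 110)
  -4s³ - 12s² - 220s - 660 = (-2s - 6)(2s² + 110) + (0)
Last nonzero remainder: 2s² + 110. Dividing through by 2 gives the monic gcd s² + 55.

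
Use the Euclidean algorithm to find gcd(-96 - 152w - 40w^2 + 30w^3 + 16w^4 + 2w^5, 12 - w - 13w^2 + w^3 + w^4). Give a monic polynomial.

4 + 5w + w^2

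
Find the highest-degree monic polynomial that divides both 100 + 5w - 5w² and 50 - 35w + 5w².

-5 + w

By polynomial division,
  -5w² + 5w + 100 = (-1)(5w² - 35w + 50) + (-30w + 150)
  5w² - 35w + 50 = (-(1/6)w + 1/3)(-30w + 150) + (0)
Last nonzero remainder: -30w + 150. Dividing through by -30 gives the monic gcd w - 5.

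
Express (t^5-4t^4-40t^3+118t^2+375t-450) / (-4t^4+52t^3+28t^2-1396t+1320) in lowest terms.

Euclidean algorithm in ℚ[t]:
  t^5-4t^4-40t^3+118t^2+375t-450 = (-(1/4)t-9/4)(-4t^4+52t^3+28t^2-1396t+1320) + (84t^3-168t^2-2436t+2520)
  -4t^4+52t^3+28t^2-1396t+1320 = (-(1/21)t+11/21)(84t^3-168t^2-2436t+2520) + (0)
Last nonzero remainder: 84t^3-168t^2-2436t+2520. Dividing through by 84 gives the monic gcd t^3-2t^2-29t+30.
Cancel t^3-2t^2-29t+30 from numerator and denominator to get the reduced form.

(-t^2+2t+15)/(4t-44)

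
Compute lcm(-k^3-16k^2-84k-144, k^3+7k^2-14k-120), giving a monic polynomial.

k^5+17k^4+80k^3-92k^2-1536k-2880

Repeated division with remainder:
  -k^3-16k^2-84k-144 = (-1)(k^3+7k^2-14k-120) + (-9k^2-98k-264)
  k^3+7k^2-14k-120 = (-(1/9)k+35/81)(-9k^2-98k-264) + (-(80/81)k-160/27)
  -9k^2-98k-264 = ((729/80)k+891/20)(-(80/81)k-160/27) + (0)
Last nonzero remainder: -(80/81)k-160/27. Dividing through by -80/81 gives the monic gcd k+6.
Then lcm(f, g) = f·g / gcd(f, g); expanding and making the result monic gives the answer.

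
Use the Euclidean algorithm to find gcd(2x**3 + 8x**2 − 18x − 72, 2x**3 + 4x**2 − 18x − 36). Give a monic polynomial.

x**2 − 9

By polynomial division,
  2x**3 + 8x**2 − 18x − 72 = (2x**3 + 4x**2 − 18x − 36) + (4x**2 − 36)
  2x**3 + 4x**2 − 18x − 36 = ((1/2)x + 1)(4x**2 − 36) + (0)
Last nonzero remainder: 4x**2 − 36. Dividing through by 4 gives the monic gcd x**2 − 9.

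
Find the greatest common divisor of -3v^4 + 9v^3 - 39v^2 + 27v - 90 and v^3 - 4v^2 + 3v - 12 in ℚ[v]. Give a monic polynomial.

v^2 + 3

Euclidean algorithm in ℚ[v]:
  -3v^4 + 9v^3 - 39v^2 + 27v - 90 = (-3v - 3)(v^3 - 4v^2 + 3v - 12) + (-42v^2 - 126)
  v^3 - 4v^2 + 3v - 12 = (-(1/42)v + 2/21)(-42v^2 - 126) + (0)
Last nonzero remainder: -42v^2 - 126. Dividing through by -42 gives the monic gcd v^2 + 3.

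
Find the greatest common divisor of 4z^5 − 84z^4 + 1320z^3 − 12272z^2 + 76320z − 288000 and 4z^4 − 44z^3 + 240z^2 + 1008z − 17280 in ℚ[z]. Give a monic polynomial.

Repeated division with remainder:
  4z^5 − 84z^4 + 1320z^3 − 12272z^2 + 76320z − 288000 = (z − 10)(4z^4 − 44z^3 + 240z^2 + 1008z − 17280) + (640z^3 − 10880z^2 + 103680z − 460800)
  4z^4 − 44z^3 + 240z^2 + 1008z − 17280 = ((1/160)z + 3/80)(640z^3 − 10880z^2 + 103680z − 460800) + (0)
Last nonzero remainder: 640z^3 − 10880z^2 + 103680z − 460800. Dividing through by 640 gives the monic gcd z^3 − 17z^2 + 162z − 720.

z^3 − 17z^2 + 162z − 720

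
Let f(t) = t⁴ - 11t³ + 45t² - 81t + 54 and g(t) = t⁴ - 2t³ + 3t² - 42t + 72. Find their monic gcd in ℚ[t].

Apply the Euclidean algorithm:
  t⁴ - 11t³ + 45t² - 81t + 54 = (t⁴ - 2t³ + 3t² - 42t + 72) + (-9t³ + 42t² - 39t - 18)
  t⁴ - 2t³ + 3t² - 42t + 72 = (-(1/9)t - 8/27)(-9t³ + 42t² - 39t - 18) + ((100/9)t² - (500/9)t + 200/3)
  -9t³ + 42t² - 39t - 18 = (-(81/100)t - 27/100)((100/9)t² - (500/9)t + 200/3) + (0)
Last nonzero remainder: (100/9)t² - (500/9)t + 200/3. Dividing through by 100/9 gives the monic gcd t² - 5t + 6.

t² - 5t + 6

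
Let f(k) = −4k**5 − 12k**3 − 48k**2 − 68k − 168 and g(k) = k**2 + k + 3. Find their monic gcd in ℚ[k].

k**2 + k + 3

Repeated division with remainder:
  −4k**5 − 12k**3 − 48k**2 − 68k − 168 = (−4k**3 + 4k**2 − 4k − 56)(k**2 + k + 3) + (0)
The last nonzero remainder k**2 + k + 3 is already monic.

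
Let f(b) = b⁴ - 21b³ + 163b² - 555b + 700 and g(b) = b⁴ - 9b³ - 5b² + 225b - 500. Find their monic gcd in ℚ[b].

Apply the Euclidean algorithm:
  b⁴ - 21b³ + 163b² - 555b + 700 = (b⁴ - 9b³ - 5b² + 225b - 500) + (-12b³ + 168b² - 780b + 1200)
  b⁴ - 9b³ - 5b² + 225b - 500 = (-(1/12)b - 5/12)(-12b³ + 168b² - 780b + 1200) + (0)
Last nonzero remainder: -12b³ + 168b² - 780b + 1200. Dividing through by -12 gives the monic gcd b³ - 14b² + 65b - 100.

b³ - 14b² + 65b - 100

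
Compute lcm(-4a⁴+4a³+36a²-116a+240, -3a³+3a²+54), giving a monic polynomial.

a⁶+a⁵-5a⁴+5a³-56a²+54a-360

Apply the Euclidean algorithm:
  -4a⁴+4a³+36a²-116a+240 = ((4/3)a)(-3a³+3a²+54) + (36a²-188a+240)
  -3a³+3a²+54 = (-(1/12)a-19/54)(36a²-188a+240) + (-(1246/27)a+1246/9)
  36a²-188a+240 = (-(486/623)a+1080/623)(-(1246/27)a+1246/9) + (0)
Last nonzero remainder: -(1246/27)a+1246/9. Dividing through by -1246/27 gives the monic gcd a-3.
Then lcm(f, g) = f·g / gcd(f, g); expanding and making the result monic gives the answer.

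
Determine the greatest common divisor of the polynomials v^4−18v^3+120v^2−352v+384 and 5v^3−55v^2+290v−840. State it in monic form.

Euclidean algorithm in ℚ[v]:
  v^4−18v^3+120v^2−352v+384 = ((1/5)v−7/5)(5v^3−55v^2+290v−840) + (−15v^2+222v−792)
  5v^3−55v^2+290v−840 = (−(1/3)v−19/15)(−15v^2+222v−792) + ((1536/5)v−9216/5)
  −15v^2+222v−792 = (−(25/512)v+55/128)((1536/5)v−9216/5) + (0)
Last nonzero remainder: (1536/5)v−9216/5. Dividing through by 1536/5 gives the monic gcd v−6.

v−6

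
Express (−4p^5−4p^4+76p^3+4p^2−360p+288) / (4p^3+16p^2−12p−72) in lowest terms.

Apply the Euclidean algorithm:
  −4p^5−4p^4+76p^3+4p^2−360p+288 = (−p^2+3p+4)(4p^3+16p^2−12p−72) + (−96p^2−96p+576)
  4p^3+16p^2−12p−72 = (−(1/24)p−1/8)(−96p^2−96p+576) + (0)
Last nonzero remainder: −96p^2−96p+576. Dividing through by −96 gives the monic gcd p^2+p−6.
Cancel p^2+p−6 from numerator and denominator to get the reduced form.

(−p^3+13p−12)/(p+3)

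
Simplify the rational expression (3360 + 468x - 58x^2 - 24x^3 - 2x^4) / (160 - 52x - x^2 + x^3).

(-84 - 18x - 2x^2)/(-4 + x)

Euclidean algorithm in ℚ[x]:
  -2x^4 - 24x^3 - 58x^2 + 468x + 3360 = (-2x - 26)(x^3 - x^2 - 52x + 160) + (-188x^2 - 564x + 7520)
  x^3 - x^2 - 52x + 160 = (-(1/188)x + 1/47)(-188x^2 - 564x + 7520) + (0)
Last nonzero remainder: -188x^2 - 564x + 7520. Dividing through by -188 gives the monic gcd x^2 + 3x - 40.
Cancel x^2 + 3x - 40 from numerator and denominator to get the reduced form.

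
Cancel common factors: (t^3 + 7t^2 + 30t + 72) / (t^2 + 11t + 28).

By polynomial division,
  t^3 + 7t^2 + 30t + 72 = (t - 4)(t^2 + 11t + 28) + (46t + 184)
  t^2 + 11t + 28 = ((1/46)t + 7/46)(46t + 184) + (0)
Last nonzero remainder: 46t + 184. Dividing through by 46 gives the monic gcd t + 4.
Cancel t + 4 from numerator and denominator to get the reduced form.

(t^2 + 3t + 18)/(t + 7)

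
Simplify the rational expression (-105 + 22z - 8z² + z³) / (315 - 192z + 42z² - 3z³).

(-15 + z - z²)/(45 - 21z + 3z²)

Euclidean algorithm in ℚ[z]:
  z³ - 8z² + 22z - 105 = (-1/3)(-3z³ + 42z² - 192z + 315) + (6z² - 42z)
  -3z³ + 42z² - 192z + 315 = (-(1/2)z + 7/2)(6z² - 42z) + (-45z + 315)
  6z² - 42z = (-(2/15)z)(-45z + 315) + (0)
Last nonzero remainder: -45z + 315. Dividing through by -45 gives the monic gcd z - 7.
Cancel z - 7 from numerator and denominator to get the reduced form.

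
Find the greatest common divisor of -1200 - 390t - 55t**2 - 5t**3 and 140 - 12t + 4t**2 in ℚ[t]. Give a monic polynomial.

1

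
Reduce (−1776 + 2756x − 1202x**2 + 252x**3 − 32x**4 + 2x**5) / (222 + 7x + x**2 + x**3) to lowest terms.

By polynomial division,
  2x**5 − 32x**4 + 252x**3 − 1202x**2 + 2756x − 1776 = (2x**2 − 34x + 272)(x**3 + x**2 + 7x + 222) + (−1680x**2 + 8400x − 62160)
  x**3 + x**2 + 7x + 222 = (−(1/1680)x − 1/280)(−1680x**2 + 8400x − 62160) + (0)
Last nonzero remainder: −1680x**2 + 8400x − 62160. Dividing through by −1680 gives the monic gcd x**2 − 5x + 37.
Cancel x**2 − 5x + 37 from numerator and denominator to get the reduced form.

(−48 + 68x − 22x**2 + 2x**3)/(6 + x)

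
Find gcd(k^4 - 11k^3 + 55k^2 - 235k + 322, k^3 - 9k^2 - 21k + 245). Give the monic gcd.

k - 7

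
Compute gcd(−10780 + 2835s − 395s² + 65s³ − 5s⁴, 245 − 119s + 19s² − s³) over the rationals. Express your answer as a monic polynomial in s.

Apply the Euclidean algorithm:
  −5s⁴ + 65s³ − 395s² + 2835s − 10780 = (5s + 30)(−s³ + 19s² − 119s + 245) + (−370s² + 5180s − 18130)
  −s³ + 19s² − 119s + 245 = ((1/370)s − 1/74)(−370s² + 5180s − 18130) + (0)
Last nonzero remainder: −370s² + 5180s − 18130. Dividing through by −370 gives the monic gcd s² − 14s + 49.

49 − 14s + s²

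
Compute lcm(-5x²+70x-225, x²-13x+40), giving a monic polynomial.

Euclidean algorithm in ℚ[x]:
  -5x²+70x-225 = (-5)(x²-13x+40) + (5x-25)
  x²-13x+40 = ((1/5)x-8/5)(5x-25) + (0)
Last nonzero remainder: 5x-25. Dividing through by 5 gives the monic gcd x-5.
Then lcm(f, g) = f·g / gcd(f, g); expanding and making the result monic gives the answer.

x³-22x²+157x-360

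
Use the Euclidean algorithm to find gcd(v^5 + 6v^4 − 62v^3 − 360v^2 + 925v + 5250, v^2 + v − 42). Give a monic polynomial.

v^2 + v − 42

By polynomial division,
  v^5 + 6v^4 − 62v^3 − 360v^2 + 925v + 5250 = (v^3 + 5v^2 − 25v − 125)(v^2 + v − 42) + (0)
The last nonzero remainder v^2 + v − 42 is already monic.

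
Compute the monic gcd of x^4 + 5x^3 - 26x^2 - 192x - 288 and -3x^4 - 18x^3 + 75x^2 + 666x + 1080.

x^3 + x^2 - 30x - 72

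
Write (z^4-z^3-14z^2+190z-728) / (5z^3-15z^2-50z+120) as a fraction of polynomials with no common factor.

(z^3+3z^2-2z+182)/(5z^2+5z-30)

Apply the Euclidean algorithm:
  z^4-z^3-14z^2+190z-728 = ((1/5)z+2/5)(5z^3-15z^2-50z+120) + (2z^2+186z-776)
  5z^3-15z^2-50z+120 = ((5/2)z-240)(2z^2+186z-776) + (46530z-186120)
  2z^2+186z-776 = ((1/23265)z+97/23265)(46530z-186120) + (0)
Last nonzero remainder: 46530z-186120. Dividing through by 46530 gives the monic gcd z-4.
Cancel z-4 from numerator and denominator to get the reduced form.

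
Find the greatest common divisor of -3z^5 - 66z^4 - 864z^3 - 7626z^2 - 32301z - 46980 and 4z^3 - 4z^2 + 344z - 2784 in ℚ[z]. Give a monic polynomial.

z^2 + 5z + 116

Repeated division with remainder:
  -3z^5 - 66z^4 - 864z^3 - 7626z^2 - 32301z - 46980 = (-(3/4)z^2 - (69/4)z - 675/4)(4z^3 - 4z^2 + 344z - 2784) + (-4455z^2 - 22275z - 516780)
  4z^3 - 4z^2 + 344z - 2784 = (-(4/4455)z + 8/1485)(-4455z^2 - 22275z - 516780) + (0)
Last nonzero remainder: -4455z^2 - 22275z - 516780. Dividing through by -4455 gives the monic gcd z^2 + 5z + 116.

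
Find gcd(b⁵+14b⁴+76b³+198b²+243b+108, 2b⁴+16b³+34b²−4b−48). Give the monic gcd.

b²+7b+12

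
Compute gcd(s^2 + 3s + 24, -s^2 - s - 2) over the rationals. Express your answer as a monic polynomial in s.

1

Repeated division with remainder:
  s^2 + 3s + 24 = (-1)(-s^2 - s - 2) + (2s + 22)
  -s^2 - s - 2 = (-(1/2)s + 5)(2s + 22) + (-112)
  2s + 22 = (-(1/56)s - 11/56)(-112) + (0)
The last nonzero remainder is the constant -112, so the polynomials are coprime and gcd = 1.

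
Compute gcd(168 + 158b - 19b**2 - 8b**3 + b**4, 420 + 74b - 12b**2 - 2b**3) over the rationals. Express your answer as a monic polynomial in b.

-6 + b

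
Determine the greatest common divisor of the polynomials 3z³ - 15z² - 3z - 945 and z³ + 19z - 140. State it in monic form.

z² + 4z + 35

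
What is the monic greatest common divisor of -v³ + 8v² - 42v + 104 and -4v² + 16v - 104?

Euclidean algorithm in ℚ[v]:
  -v³ + 8v² - 42v + 104 = ((1/4)v - 1)(-4v² + 16v - 104) + (0)
Last nonzero remainder: -4v² + 16v - 104. Dividing through by -4 gives the monic gcd v² - 4v + 26.

v² - 4v + 26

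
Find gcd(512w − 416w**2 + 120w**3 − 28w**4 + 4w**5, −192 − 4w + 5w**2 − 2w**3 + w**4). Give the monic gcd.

Repeated division with remainder:
  4w**5 − 28w**4 + 120w**3 − 416w**2 + 512w = (4w − 20)(w**4 − 2w**3 + 5w**2 − 4w − 192) + (60w**3 − 300w**2 + 1200w − 3840)
  w**4 − 2w**3 + 5w**2 − 4w − 192 = ((1/60)w + 1/20)(60w**3 − 300w**2 + 1200w − 3840) + (0)
Last nonzero remainder: 60w**3 − 300w**2 + 1200w − 3840. Dividing through by 60 gives the monic gcd w**3 − 5w**2 + 20w − 64.

−64 + 20w − 5w**2 + w**3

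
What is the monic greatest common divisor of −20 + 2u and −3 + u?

Apply the Euclidean algorithm:
  2u − 20 = (2)(u − 3) + (−14)
  u − 3 = (−(1/14)u + 3/14)(−14) + (0)
The last nonzero remainder is the constant −14, so the polynomials are coprime and gcd = 1.

1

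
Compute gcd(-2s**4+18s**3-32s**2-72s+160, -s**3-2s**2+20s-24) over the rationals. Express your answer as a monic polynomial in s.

s-2

Euclidean algorithm in ℚ[s]:
  -2s**4+18s**3-32s**2-72s+160 = (2s-22)(-s**3-2s**2+20s-24) + (-116s**2+416s-368)
  -s**3-2s**2+20s-24 = ((1/116)s+81/1682)(-116s**2+416s-368) + ((2640/841)s-5280/841)
  -116s**2+416s-368 = (-(24389/660)s+19343/330)((2640/841)s-5280/841) + (0)
Last nonzero remainder: (2640/841)s-5280/841. Dividing through by 2640/841 gives the monic gcd s-2.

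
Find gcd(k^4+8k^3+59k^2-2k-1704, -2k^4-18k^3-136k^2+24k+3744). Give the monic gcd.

Apply the Euclidean algorithm:
  k^4+8k^3+59k^2-2k-1704 = (-1/2)(-2k^4-18k^3-136k^2+24k+3744) + (-k^3-9k^2+10k+168)
  -2k^4-18k^3-136k^2+24k+3744 = (2k)(-k^3-9k^2+10k+168) + (-156k^2-312k+3744)
  -k^3-9k^2+10k+168 = ((1/156)k+7/156)(-156k^2-312k+3744) + (0)
Last nonzero remainder: -156k^2-312k+3744. Dividing through by -156 gives the monic gcd k^2+2k-24.

k^2+2k-24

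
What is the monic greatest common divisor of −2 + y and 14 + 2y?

1

By polynomial division,
  y − 2 = (1/2)(2y + 14) + (−9)
  2y + 14 = (−(2/9)y − 14/9)(−9) + (0)
The last nonzero remainder is the constant −9, so the polynomials are coprime and gcd = 1.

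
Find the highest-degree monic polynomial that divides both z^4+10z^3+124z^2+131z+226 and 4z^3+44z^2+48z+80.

z^2+z+2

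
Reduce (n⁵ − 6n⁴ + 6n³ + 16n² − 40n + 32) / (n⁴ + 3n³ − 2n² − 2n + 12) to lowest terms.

(n² − 6n + 8)/(n + 3)

Euclidean algorithm in ℚ[n]:
  n⁵ − 6n⁴ + 6n³ + 16n² − 40n + 32 = (n − 9)(n⁴ + 3n³ − 2n² − 2n + 12) + (35n³ − 70n + 140)
  n⁴ + 3n³ − 2n² − 2n + 12 = ((1/35)n + 3/35)(35n³ − 70n + 140) + (0)
Last nonzero remainder: 35n³ − 70n + 140. Dividing through by 35 gives the monic gcd n³ − 2n + 4.
Cancel n³ − 2n + 4 from numerator and denominator to get the reduced form.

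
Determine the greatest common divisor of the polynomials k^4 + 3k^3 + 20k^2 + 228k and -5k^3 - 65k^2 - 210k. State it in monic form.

k^2 + 6k

Repeated division with remainder:
  k^4 + 3k^3 + 20k^2 + 228k = (-(1/5)k + 2)(-5k^3 - 65k^2 - 210k) + (108k^2 + 648k)
  -5k^3 - 65k^2 - 210k = (-(5/108)k - 35/108)(108k^2 + 648k) + (0)
Last nonzero remainder: 108k^2 + 648k. Dividing through by 108 gives the monic gcd k^2 + 6k.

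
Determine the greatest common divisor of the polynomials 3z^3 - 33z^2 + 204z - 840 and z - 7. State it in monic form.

Euclidean algorithm in ℚ[z]:
  3z^3 - 33z^2 + 204z - 840 = (3z^2 - 12z + 120)(z - 7) + (0)
The last nonzero remainder z - 7 is already monic.

z - 7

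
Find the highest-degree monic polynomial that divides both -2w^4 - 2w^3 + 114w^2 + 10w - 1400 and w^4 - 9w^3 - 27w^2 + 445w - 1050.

w^3 - 3w^2 - 45w + 175

Repeated division with remainder:
  -2w^4 - 2w^3 + 114w^2 + 10w - 1400 = (-2)(w^4 - 9w^3 - 27w^2 + 445w - 1050) + (-20w^3 + 60w^2 + 900w - 3500)
  w^4 - 9w^3 - 27w^2 + 445w - 1050 = (-(1/20)w + 3/10)(-20w^3 + 60w^2 + 900w - 3500) + (0)
Last nonzero remainder: -20w^3 + 60w^2 + 900w - 3500. Dividing through by -20 gives the monic gcd w^3 - 3w^2 - 45w + 175.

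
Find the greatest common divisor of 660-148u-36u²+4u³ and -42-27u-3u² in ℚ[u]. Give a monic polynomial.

1

Euclidean algorithm in ℚ[u]:
  4u³-36u²-148u+660 = (-(4/3)u+24)(-3u²-27u-42) + (444u+1668)
  -3u²-27u-42 = (-(1/148)u-97/2738)(444u+1668) + (23400/1369)
  444u+1668 = ((50653/1950)u+190291/1950)(23400/1369) + (0)
The last nonzero remainder is the constant 23400/1369, so the polynomials are coprime and gcd = 1.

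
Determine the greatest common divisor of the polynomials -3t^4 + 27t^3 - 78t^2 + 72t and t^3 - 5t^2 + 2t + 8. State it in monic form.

Euclidean algorithm in ℚ[t]:
  -3t^4 + 27t^3 - 78t^2 + 72t = (-3t + 12)(t^3 - 5t^2 + 2t + 8) + (-12t^2 + 72t - 96)
  t^3 - 5t^2 + 2t + 8 = (-(1/12)t - 1/12)(-12t^2 + 72t - 96) + (0)
Last nonzero remainder: -12t^2 + 72t - 96. Dividing through by -12 gives the monic gcd t^2 - 6t + 8.

t^2 - 6t + 8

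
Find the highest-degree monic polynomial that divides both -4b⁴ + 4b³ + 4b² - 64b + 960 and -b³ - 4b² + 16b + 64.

b² - 16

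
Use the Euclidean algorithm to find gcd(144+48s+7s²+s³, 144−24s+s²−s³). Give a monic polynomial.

36+3s+s²

Repeated division with remainder:
  s³+7s²+48s+144 = (−1)(−s³+s²−24s+144) + (8s²+24s+288)
  −s³+s²−24s+144 = (−(1/8)s+1/2)(8s²+24s+288) + (0)
Last nonzero remainder: 8s²+24s+288. Dividing through by 8 gives the monic gcd s²+3s+36.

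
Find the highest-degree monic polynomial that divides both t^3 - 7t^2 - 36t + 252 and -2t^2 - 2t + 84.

t - 6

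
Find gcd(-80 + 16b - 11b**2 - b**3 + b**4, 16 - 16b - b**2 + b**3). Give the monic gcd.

-16 + b**2

Apply the Euclidean algorithm:
  b**4 - b**3 - 11b**2 + 16b - 80 = (b)(b**3 - b**2 - 16b + 16) + (5b**2 - 80)
  b**3 - b**2 - 16b + 16 = ((1/5)b - 1/5)(5b**2 - 80) + (0)
Last nonzero remainder: 5b**2 - 80. Dividing through by 5 gives the monic gcd b**2 - 16.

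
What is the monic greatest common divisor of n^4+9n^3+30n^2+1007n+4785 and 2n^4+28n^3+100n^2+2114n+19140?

n^3+4n^2+10n+957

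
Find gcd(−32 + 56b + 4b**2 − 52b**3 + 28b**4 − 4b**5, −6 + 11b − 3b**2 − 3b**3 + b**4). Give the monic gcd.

Euclidean algorithm in ℚ[b]:
  −4b**5 + 28b**4 − 52b**3 + 4b**2 + 56b − 32 = (−4b + 16)(b**4 − 3b**3 − 3b**2 + 11b − 6) + (−16b**3 + 96b**2 − 144b + 64)
  b**4 − 3b**3 − 3b**2 + 11b − 6 = (−(1/16)b − 3/16)(−16b**3 + 96b**2 − 144b + 64) + (6b**2 − 12b + 6)
  −16b**3 + 96b**2 − 144b + 64 = (−(8/3)b + 32/3)(6b**2 − 12b + 6) + (0)
Last nonzero remainder: 6b**2 − 12b + 6. Dividing through by 6 gives the monic gcd b**2 − 2b + 1.

1 − 2b + b**2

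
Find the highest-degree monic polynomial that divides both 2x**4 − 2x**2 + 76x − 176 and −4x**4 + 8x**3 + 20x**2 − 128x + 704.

x**3 + 2x**2 + 3x + 44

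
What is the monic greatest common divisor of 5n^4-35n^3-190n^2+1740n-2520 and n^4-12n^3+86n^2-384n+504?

n^2-8n+12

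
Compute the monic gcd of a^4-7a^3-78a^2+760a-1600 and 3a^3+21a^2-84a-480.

a-5

Repeated division with remainder:
  a^4-7a^3-78a^2+760a-1600 = ((1/3)a-14/3)(3a^3+21a^2-84a-480) + (48a^2+528a-3840)
  3a^3+21a^2-84a-480 = ((1/16)a-1/4)(48a^2+528a-3840) + (288a-1440)
  48a^2+528a-3840 = ((1/6)a+8/3)(288a-1440) + (0)
Last nonzero remainder: 288a-1440. Dividing through by 288 gives the monic gcd a-5.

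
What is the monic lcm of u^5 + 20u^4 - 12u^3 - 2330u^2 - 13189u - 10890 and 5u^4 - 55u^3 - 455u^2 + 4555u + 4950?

u^6 + 10u^5 - 212u^4 - 2210u^3 + 10111u^2 + 121000u + 108900

Apply the Euclidean algorithm:
  u^5 + 20u^4 - 12u^3 - 2330u^2 - 13189u - 10890 = ((1/5)u + 31/5)(5u^4 - 55u^3 - 455u^2 + 4555u + 4950) + (420u^3 - 420u^2 - 42420u - 41580)
  5u^4 - 55u^3 - 455u^2 + 4555u + 4950 = ((1/84)u - 5/42)(420u^3 - 420u^2 - 42420u - 41580) + (0)
Last nonzero remainder: 420u^3 - 420u^2 - 42420u - 41580. Dividing through by 420 gives the monic gcd u^3 - u^2 - 101u - 99.
Then lcm(f, g) = f·g / gcd(f, g); expanding and making the result monic gives the answer.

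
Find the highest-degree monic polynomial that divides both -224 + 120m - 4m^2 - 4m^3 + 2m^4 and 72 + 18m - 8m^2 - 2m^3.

4 + m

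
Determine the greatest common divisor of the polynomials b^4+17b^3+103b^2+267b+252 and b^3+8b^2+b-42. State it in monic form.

b^2+10b+21

Apply the Euclidean algorithm:
  b^4+17b^3+103b^2+267b+252 = (b+9)(b^3+8b^2+b-42) + (30b^2+300b+630)
  b^3+8b^2+b-42 = ((1/30)b-1/15)(30b^2+300b+630) + (0)
Last nonzero remainder: 30b^2+300b+630. Dividing through by 30 gives the monic gcd b^2+10b+21.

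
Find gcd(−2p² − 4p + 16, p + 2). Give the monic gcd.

1

By polynomial division,
  −2p² − 4p + 16 = (−2p)(p + 2) + (16)
  p + 2 = ((1/16)p + 1/8)(16) + (0)
The last nonzero remainder is the constant 16, so the polynomials are coprime and gcd = 1.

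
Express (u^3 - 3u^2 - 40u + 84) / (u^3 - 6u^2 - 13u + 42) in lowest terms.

(u + 6)/(u + 3)

Repeated division with remainder:
  u^3 - 3u^2 - 40u + 84 = (u^3 - 6u^2 - 13u + 42) + (3u^2 - 27u + 42)
  u^3 - 6u^2 - 13u + 42 = ((1/3)u + 1)(3u^2 - 27u + 42) + (0)
Last nonzero remainder: 3u^2 - 27u + 42. Dividing through by 3 gives the monic gcd u^2 - 9u + 14.
Cancel u^2 - 9u + 14 from numerator and denominator to get the reduced form.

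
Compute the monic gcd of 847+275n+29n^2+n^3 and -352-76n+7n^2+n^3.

11+n

Euclidean algorithm in ℚ[n]:
  n^3+29n^2+275n+847 = (n^3+7n^2-76n-352) + (22n^2+351n+1199)
  n^3+7n^2-76n-352 = ((1/22)n-197/484)(22n^2+351n+1199) + ((5985/484)n+5985/44)
  22n^2+351n+1199 = ((10648/5985)n+52756/5985)((5985/484)n+5985/44) + (0)
Last nonzero remainder: (5985/484)n+5985/44. Dividing through by 5985/484 gives the monic gcd n+11.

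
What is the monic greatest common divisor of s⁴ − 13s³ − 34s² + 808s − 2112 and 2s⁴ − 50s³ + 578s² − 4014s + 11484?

Euclidean algorithm in ℚ[s]:
  s⁴ − 13s³ − 34s² + 808s − 2112 = (1/2)(2s⁴ − 50s³ + 578s² − 4014s + 11484) + (12s³ − 323s² + 2815s − 7854)
  2s⁴ − 50s³ + 578s² − 4014s + 11484 = ((1/6)s + 23/72)(12s³ − 323s² + 2815s − 7854) + ((15265/72)s² − (259505/72)s + 167915/12)
  12s³ − 323s² + 2815s − 7854 = ((864/15265)s − 8568/15265)((15265/72)s² − (259505/72)s + 167915/12) + (0)
Last nonzero remainder: (15265/72)s² − (259505/72)s + 167915/12. Dividing through by 15265/72 gives the monic gcd s² − 17s + 66.

s² − 17s + 66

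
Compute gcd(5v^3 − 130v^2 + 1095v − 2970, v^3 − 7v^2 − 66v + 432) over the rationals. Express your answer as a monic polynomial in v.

v^2 − 15v + 54

Apply the Euclidean algorithm:
  5v^3 − 130v^2 + 1095v − 2970 = (5)(v^3 − 7v^2 − 66v + 432) + (−95v^2 + 1425v − 5130)
  v^3 − 7v^2 − 66v + 432 = (−(1/95)v − 8/95)(−95v^2 + 1425v − 5130) + (0)
Last nonzero remainder: −95v^2 + 1425v − 5130. Dividing through by −95 gives the monic gcd v^2 − 15v + 54.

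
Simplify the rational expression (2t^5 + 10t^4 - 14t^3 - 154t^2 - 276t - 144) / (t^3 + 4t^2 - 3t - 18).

(2t^3 - 2t^2 - 20t - 16)/(t - 2)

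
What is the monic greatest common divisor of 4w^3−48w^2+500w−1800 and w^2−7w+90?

w^2−7w+90

By polynomial division,
  4w^3−48w^2+500w−1800 = (4w−20)(w^2−7w+90) + (0)
The last nonzero remainder w^2−7w+90 is already monic.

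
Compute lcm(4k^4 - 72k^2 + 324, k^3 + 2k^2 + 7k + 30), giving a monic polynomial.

By polynomial division,
  4k^4 - 72k^2 + 324 = (4k - 8)(k^3 + 2k^2 + 7k + 30) + (-84k^2 - 64k + 564)
  k^3 + 2k^2 + 7k + 30 = (-(1/84)k - 13/882)(-84k^2 - 64k + 564) + ((5632/441)k + 5632/147)
  -84k^2 - 64k + 564 = (-(9261/1408)k + 20727/1408)((5632/441)k + 5632/147) + (0)
Last nonzero remainder: (5632/441)k + 5632/147. Dividing through by 5632/441 gives the monic gcd k + 3.
Then lcm(f, g) = f·g / gcd(f, g); expanding and making the result monic gives the answer.

k^6 - k^5 - 8k^4 + 18k^3 - 99k^2 - 81k + 810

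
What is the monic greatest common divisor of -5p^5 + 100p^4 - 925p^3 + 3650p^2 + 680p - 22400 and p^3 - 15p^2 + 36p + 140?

p^2 - 5p - 14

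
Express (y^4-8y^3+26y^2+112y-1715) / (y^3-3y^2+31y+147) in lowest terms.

(y^2-2y-35)/(y+3)

Apply the Euclidean algorithm:
  y^4-8y^3+26y^2+112y-1715 = (y-5)(y^3-3y^2+31y+147) + (-20y^2+120y-980)
  y^3-3y^2+31y+147 = (-(1/20)y-3/20)(-20y^2+120y-980) + (0)
Last nonzero remainder: -20y^2+120y-980. Dividing through by -20 gives the monic gcd y^2-6y+49.
Cancel y^2-6y+49 from numerator and denominator to get the reduced form.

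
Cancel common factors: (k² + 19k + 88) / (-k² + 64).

(-k - 11)/(k - 8)

Euclidean algorithm in ℚ[k]:
  k² + 19k + 88 = (-1)(-k² + 64) + (19k + 152)
  -k² + 64 = (-(1/19)k + 8/19)(19k + 152) + (0)
Last nonzero remainder: 19k + 152. Dividing through by 19 gives the monic gcd k + 8.
Cancel k + 8 from numerator and denominator to get the reduced form.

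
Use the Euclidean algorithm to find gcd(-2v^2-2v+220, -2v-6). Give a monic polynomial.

1

Euclidean algorithm in ℚ[v]:
  -2v^2-2v+220 = (v-2)(-2v-6) + (208)
  -2v-6 = (-(1/104)v-3/104)(208) + (0)
The last nonzero remainder is the constant 208, so the polynomials are coprime and gcd = 1.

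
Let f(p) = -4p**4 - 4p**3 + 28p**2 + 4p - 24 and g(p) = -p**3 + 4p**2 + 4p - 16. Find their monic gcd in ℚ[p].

p - 2

By polynomial division,
  -4p**4 - 4p**3 + 28p**2 + 4p - 24 = (4p + 20)(-p**3 + 4p**2 + 4p - 16) + (-68p**2 - 12p + 296)
  -p**3 + 4p**2 + 4p - 16 = ((1/68)p - 71/1156)(-68p**2 - 12p + 296) + (-(315/289)p + 630/289)
  -68p**2 - 12p + 296 = ((19652/315)p + 42772/315)(-(315/289)p + 630/289) + (0)
Last nonzero remainder: -(315/289)p + 630/289. Dividing through by -315/289 gives the monic gcd p - 2.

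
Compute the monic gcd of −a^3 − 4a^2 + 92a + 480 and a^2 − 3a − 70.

a − 10

By polynomial division,
  −a^3 − 4a^2 + 92a + 480 = (−a − 7)(a^2 − 3a − 70) + (a − 10)
  a^2 − 3a − 70 = (a + 7)(a − 10) + (0)
The last nonzero remainder a − 10 is already monic.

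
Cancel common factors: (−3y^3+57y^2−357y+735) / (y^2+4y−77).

(−3y^2+36y−105)/(y+11)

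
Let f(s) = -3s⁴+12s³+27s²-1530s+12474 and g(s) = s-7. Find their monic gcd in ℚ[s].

s-7

By polynomial division,
  -3s⁴+12s³+27s²-1530s+12474 = (-3s³-9s²-36s-1782)(s-7) + (0)
The last nonzero remainder s-7 is already monic.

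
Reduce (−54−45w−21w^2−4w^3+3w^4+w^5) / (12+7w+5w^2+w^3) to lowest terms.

(−18−9w+2w^2+w^3)/(4+w)

Repeated division with remainder:
  w^5+3w^4−4w^3−21w^2−45w−54 = (w^2−2w−1)(w^3+5w^2+7w+12) + (−14w^2−14w−42)
  w^3+5w^2+7w+12 = (−(1/14)w−2/7)(−14w^2−14w−42) + (0)
Last nonzero remainder: −14w^2−14w−42. Dividing through by −14 gives the monic gcd w^2+w+3.
Cancel w^2+w+3 from numerator and denominator to get the reduced form.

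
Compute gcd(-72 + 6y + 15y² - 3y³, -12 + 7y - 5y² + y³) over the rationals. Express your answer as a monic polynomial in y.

By polynomial division,
  -3y³ + 15y² + 6y - 72 = (-3)(y³ - 5y² + 7y - 12) + (27y - 108)
  y³ - 5y² + 7y - 12 = ((1/27)y² - (1/27)y + 1/9)(27y - 108) + (0)
Last nonzero remainder: 27y - 108. Dividing through by 27 gives the monic gcd y - 4.

-4 + y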